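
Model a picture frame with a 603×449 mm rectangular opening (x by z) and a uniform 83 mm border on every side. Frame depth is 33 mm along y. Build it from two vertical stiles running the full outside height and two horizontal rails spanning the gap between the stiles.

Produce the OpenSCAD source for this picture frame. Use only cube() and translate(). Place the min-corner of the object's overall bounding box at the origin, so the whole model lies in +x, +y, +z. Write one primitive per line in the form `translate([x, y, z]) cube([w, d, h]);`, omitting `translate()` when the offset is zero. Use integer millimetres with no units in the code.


cube([83, 33, 615]);
translate([686, 0, 0]) cube([83, 33, 615]);
translate([83, 0, 0]) cube([603, 33, 83]);
translate([83, 0, 532]) cube([603, 33, 83]);


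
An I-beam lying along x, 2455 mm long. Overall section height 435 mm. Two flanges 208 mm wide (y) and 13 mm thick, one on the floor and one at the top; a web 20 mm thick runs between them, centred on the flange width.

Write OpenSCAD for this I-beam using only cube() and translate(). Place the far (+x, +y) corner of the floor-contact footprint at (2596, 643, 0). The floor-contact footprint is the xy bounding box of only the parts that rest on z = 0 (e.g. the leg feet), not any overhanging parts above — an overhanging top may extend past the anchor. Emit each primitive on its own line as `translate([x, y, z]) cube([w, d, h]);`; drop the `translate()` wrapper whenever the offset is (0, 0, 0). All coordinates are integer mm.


translate([141, 435, 0]) cube([2455, 208, 13]);
translate([141, 529, 13]) cube([2455, 20, 409]);
translate([141, 435, 422]) cube([2455, 208, 13]);


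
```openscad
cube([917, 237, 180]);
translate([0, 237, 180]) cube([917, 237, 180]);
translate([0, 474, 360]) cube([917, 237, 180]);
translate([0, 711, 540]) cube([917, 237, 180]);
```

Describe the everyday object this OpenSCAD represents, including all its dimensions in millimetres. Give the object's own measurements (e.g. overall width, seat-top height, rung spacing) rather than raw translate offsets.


A straight staircase of 4 solid steps. Each step is 917 mm wide (x), 237 mm deep (y, the going) and 180 mm tall (the rise). The first step rests on the floor; each subsequent step sits one going further in +y and one rise higher in +z, directly behind and above the previous step with no overlap.


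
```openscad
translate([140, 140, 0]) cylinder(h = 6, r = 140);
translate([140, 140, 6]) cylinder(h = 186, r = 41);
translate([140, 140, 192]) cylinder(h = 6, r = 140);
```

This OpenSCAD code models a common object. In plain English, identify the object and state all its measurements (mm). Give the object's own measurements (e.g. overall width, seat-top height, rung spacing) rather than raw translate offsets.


A spool: two coaxial disc flanges of radius 140 mm and thickness 6 mm, joined by a core cylinder of radius 41 mm and height 186 mm. The lower flange rests on z = 0 and the three cylinders share a vertical axis.


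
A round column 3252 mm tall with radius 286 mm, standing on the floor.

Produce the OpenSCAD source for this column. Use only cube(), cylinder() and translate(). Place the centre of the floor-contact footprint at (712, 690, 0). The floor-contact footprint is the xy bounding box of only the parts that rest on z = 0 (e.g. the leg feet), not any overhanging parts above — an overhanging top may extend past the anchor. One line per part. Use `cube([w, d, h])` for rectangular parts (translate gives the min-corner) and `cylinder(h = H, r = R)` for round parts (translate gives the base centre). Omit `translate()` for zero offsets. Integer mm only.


translate([712, 690, 0]) cylinder(h = 3252, r = 286);


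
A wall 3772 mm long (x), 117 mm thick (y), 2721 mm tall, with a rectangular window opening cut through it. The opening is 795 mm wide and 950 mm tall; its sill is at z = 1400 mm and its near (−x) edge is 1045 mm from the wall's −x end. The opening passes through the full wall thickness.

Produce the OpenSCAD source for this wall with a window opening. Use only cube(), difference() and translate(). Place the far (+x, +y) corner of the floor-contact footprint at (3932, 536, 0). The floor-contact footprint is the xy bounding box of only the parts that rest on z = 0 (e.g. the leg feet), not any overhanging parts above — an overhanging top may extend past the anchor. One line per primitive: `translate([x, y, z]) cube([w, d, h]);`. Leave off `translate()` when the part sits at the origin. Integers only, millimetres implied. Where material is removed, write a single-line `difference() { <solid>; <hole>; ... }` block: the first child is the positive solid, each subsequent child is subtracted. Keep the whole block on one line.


difference() { translate([160, 419, 0]) cube([3772, 117, 2721]); translate([1205, 419, 1400]) cube([795, 117, 950]); }


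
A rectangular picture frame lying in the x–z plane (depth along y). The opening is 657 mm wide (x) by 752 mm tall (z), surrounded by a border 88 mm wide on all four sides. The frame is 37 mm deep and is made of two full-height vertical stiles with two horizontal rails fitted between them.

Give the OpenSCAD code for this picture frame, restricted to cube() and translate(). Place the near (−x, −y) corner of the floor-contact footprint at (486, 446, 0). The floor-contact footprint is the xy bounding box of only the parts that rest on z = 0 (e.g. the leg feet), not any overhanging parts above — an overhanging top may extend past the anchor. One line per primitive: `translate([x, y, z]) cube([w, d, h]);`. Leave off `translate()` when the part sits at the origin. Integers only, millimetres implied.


translate([486, 446, 0]) cube([88, 37, 928]);
translate([1231, 446, 0]) cube([88, 37, 928]);
translate([574, 446, 0]) cube([657, 37, 88]);
translate([574, 446, 840]) cube([657, 37, 88]);


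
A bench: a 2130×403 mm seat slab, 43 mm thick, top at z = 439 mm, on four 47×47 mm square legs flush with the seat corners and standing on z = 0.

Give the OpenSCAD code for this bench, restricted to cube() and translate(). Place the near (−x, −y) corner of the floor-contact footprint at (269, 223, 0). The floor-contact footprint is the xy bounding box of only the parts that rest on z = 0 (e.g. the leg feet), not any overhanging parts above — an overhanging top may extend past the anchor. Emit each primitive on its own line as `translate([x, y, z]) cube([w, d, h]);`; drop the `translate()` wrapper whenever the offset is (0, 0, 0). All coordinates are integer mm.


translate([269, 223, 396]) cube([2130, 403, 43]);
translate([269, 223, 0]) cube([47, 47, 396]);
translate([269, 579, 0]) cube([47, 47, 396]);
translate([2352, 223, 0]) cube([47, 47, 396]);
translate([2352, 579, 0]) cube([47, 47, 396]);


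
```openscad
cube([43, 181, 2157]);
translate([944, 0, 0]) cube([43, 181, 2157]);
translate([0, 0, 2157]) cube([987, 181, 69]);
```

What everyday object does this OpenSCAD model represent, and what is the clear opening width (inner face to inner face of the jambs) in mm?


A door frame. The clear opening width is 901 mm.

Two 2157 mm tall posts with a header on top — a door frame. The left jamb is 43 mm wide at x = 0; the right jamb starts at x = 944. The clear opening is 944 − 43 = 901 mm.


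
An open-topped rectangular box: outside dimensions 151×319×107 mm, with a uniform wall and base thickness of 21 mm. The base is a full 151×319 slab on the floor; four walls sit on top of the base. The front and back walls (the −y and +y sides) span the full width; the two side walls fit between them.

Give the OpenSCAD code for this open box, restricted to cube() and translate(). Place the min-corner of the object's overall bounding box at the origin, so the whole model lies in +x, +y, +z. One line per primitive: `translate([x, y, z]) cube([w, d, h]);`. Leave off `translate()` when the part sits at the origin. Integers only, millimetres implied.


cube([151, 319, 21]);
translate([0, 0, 21]) cube([151, 21, 86]);
translate([0, 298, 21]) cube([151, 21, 86]);
translate([0, 21, 21]) cube([21, 277, 86]);
translate([130, 21, 21]) cube([21, 277, 86]);


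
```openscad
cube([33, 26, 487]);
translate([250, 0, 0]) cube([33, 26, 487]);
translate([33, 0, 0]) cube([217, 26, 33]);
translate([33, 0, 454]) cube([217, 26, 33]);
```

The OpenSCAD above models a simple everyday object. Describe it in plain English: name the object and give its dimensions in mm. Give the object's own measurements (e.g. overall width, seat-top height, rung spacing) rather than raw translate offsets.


A rectangular picture frame lying in the x–z plane (depth along y). The opening is 217 mm wide (x) by 421 mm tall (z), surrounded by a border 33 mm wide on all four sides. The frame is 26 mm deep and is made of two full-height vertical stiles with two horizontal rails fitted between them.


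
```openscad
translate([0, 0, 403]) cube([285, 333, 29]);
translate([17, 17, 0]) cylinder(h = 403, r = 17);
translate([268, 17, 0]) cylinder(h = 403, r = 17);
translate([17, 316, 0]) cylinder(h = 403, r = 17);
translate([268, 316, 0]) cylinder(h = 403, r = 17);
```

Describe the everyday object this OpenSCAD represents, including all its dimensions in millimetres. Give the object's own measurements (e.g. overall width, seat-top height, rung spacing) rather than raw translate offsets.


A four-legged stool. The seat is a 285×333×29 mm slab whose top surface is at z = 432 mm; four round legs, each 34 mm in diameter, run from the floor (z = 0) to the underside of the seat, each leg's axis is inset half a diameter from the nearest pair of seat edges (so the leg's bounding box is flush with the corner).


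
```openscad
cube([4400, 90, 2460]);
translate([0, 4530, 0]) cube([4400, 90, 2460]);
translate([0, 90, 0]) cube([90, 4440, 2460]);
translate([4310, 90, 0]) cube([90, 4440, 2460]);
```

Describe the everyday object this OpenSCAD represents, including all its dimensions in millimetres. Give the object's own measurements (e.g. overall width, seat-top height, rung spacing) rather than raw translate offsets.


The wall frame of a small rectangular building: four walls, each 2460 mm tall and 90 mm thick, enclosing a footprint 4400 mm (x) by 4620 mm (y) outside-to-outside, with no floor or roof. The front and back walls (the −y and +y sides) span the full width; the two side walls fit between them.


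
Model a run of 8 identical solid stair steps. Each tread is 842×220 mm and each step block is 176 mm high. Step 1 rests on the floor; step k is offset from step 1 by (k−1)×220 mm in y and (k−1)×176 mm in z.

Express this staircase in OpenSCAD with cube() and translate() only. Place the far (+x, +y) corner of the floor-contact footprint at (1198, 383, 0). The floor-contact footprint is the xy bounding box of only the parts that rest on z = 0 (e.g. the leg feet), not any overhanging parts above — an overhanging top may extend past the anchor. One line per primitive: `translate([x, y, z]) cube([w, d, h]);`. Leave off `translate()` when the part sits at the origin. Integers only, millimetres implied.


translate([356, 163, 0]) cube([842, 220, 176]);
translate([356, 383, 176]) cube([842, 220, 176]);
translate([356, 603, 352]) cube([842, 220, 176]);
translate([356, 823, 528]) cube([842, 220, 176]);
translate([356, 1043, 704]) cube([842, 220, 176]);
translate([356, 1263, 880]) cube([842, 220, 176]);
translate([356, 1483, 1056]) cube([842, 220, 176]);
translate([356, 1703, 1232]) cube([842, 220, 176]);


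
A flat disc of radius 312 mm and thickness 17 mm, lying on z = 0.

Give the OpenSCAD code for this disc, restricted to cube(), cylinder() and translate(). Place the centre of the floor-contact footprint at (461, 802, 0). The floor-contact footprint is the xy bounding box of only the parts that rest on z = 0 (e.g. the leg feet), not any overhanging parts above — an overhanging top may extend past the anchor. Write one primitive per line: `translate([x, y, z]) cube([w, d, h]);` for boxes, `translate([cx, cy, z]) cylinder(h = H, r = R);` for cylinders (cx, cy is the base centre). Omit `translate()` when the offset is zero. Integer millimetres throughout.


translate([461, 802, 0]) cylinder(h = 17, r = 312);


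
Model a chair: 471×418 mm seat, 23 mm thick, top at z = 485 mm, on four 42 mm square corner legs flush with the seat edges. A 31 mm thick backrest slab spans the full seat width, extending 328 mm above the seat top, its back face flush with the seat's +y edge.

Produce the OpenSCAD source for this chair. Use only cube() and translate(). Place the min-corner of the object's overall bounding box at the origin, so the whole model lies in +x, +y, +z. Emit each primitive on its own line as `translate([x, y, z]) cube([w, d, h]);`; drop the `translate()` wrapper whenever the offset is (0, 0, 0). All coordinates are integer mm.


translate([0, 0, 462]) cube([471, 418, 23]);
cube([42, 42, 462]);
translate([429, 0, 0]) cube([42, 42, 462]);
translate([0, 376, 0]) cube([42, 42, 462]);
translate([429, 376, 0]) cube([42, 42, 462]);
translate([0, 387, 485]) cube([471, 31, 328]);


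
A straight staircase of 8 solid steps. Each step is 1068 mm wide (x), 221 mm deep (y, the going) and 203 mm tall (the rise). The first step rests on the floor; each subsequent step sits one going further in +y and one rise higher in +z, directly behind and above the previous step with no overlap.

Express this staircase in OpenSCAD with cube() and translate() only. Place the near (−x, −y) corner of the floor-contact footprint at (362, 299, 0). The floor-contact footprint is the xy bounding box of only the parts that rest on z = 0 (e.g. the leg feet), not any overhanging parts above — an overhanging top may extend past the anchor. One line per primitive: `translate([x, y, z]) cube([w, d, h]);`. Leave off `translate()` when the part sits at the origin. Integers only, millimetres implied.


translate([362, 299, 0]) cube([1068, 221, 203]);
translate([362, 520, 203]) cube([1068, 221, 203]);
translate([362, 741, 406]) cube([1068, 221, 203]);
translate([362, 962, 609]) cube([1068, 221, 203]);
translate([362, 1183, 812]) cube([1068, 221, 203]);
translate([362, 1404, 1015]) cube([1068, 221, 203]);
translate([362, 1625, 1218]) cube([1068, 221, 203]);
translate([362, 1846, 1421]) cube([1068, 221, 203]);


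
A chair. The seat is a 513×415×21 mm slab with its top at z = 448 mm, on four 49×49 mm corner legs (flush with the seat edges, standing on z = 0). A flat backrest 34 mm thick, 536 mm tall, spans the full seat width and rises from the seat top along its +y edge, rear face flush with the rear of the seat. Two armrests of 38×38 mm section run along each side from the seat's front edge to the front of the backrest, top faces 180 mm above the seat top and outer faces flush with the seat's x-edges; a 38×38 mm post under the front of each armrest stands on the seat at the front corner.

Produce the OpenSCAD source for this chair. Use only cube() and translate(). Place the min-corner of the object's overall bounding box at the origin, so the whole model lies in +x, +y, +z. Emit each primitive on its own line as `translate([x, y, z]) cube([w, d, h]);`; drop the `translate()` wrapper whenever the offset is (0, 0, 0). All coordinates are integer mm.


translate([0, 0, 427]) cube([513, 415, 21]);
cube([49, 49, 427]);
translate([464, 0, 0]) cube([49, 49, 427]);
translate([0, 366, 0]) cube([49, 49, 427]);
translate([464, 366, 0]) cube([49, 49, 427]);
translate([0, 381, 448]) cube([513, 34, 536]);
translate([0, 0, 590]) cube([38, 381, 38]);
translate([475, 0, 590]) cube([38, 381, 38]);
translate([0, 0, 448]) cube([38, 38, 142]);
translate([475, 0, 448]) cube([38, 38, 142]);


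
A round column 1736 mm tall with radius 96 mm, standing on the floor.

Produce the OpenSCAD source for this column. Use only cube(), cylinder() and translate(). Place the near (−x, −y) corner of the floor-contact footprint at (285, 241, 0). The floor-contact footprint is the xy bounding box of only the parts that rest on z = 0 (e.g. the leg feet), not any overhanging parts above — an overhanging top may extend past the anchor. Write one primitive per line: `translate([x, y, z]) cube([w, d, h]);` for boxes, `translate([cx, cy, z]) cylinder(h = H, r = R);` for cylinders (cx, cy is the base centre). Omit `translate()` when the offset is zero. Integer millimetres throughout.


translate([381, 337, 0]) cylinder(h = 1736, r = 96);


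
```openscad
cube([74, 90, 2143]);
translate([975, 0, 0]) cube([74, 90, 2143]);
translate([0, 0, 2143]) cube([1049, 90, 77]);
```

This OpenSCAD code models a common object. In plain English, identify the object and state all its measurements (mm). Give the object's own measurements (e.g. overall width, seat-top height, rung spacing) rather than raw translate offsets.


A door frame. The clear opening is 901 mm wide and 2143 mm high. Two 74 mm wide jambs, 90 mm deep, stand either side of the opening from the floor to the top of the opening. A 77 mm thick head sits across the top of both jambs, spanning the full outside width of the frame.


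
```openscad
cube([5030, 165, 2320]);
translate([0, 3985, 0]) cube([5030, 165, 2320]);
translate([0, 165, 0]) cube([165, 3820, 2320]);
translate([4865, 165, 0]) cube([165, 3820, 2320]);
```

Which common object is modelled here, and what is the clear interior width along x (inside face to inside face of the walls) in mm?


A house (or room) frame. The interior width is 4700 mm.

Four 2320 mm walls enclosing a rectangle with no floor or roof — a room or house frame. Outside width is 5030 mm and wall thickness is 165 mm, so the interior width is 5030 − 2 × 165 = 4700 mm.


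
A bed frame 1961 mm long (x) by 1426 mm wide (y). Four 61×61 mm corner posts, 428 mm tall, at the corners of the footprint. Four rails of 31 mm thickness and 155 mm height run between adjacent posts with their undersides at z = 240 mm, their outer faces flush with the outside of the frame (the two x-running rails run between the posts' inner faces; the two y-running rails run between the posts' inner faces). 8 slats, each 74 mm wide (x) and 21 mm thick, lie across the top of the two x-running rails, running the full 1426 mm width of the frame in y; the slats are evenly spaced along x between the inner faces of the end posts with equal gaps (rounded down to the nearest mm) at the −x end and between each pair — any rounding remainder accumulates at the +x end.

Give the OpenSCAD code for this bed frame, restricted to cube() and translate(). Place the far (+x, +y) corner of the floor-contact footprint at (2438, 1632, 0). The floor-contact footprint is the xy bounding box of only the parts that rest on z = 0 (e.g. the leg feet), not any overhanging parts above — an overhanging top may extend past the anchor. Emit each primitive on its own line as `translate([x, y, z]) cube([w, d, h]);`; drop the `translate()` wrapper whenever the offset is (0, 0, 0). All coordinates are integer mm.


translate([477, 206, 0]) cube([61, 61, 428]);
translate([477, 1571, 0]) cube([61, 61, 428]);
translate([2377, 206, 0]) cube([61, 61, 428]);
translate([2377, 1571, 0]) cube([61, 61, 428]);
translate([538, 206, 240]) cube([1839, 31, 155]);
translate([538, 1601, 240]) cube([1839, 31, 155]);
translate([477, 267, 240]) cube([31, 1304, 155]);
translate([2407, 267, 240]) cube([31, 1304, 155]);
translate([676, 206, 395]) cube([74, 1426, 21]);
translate([888, 206, 395]) cube([74, 1426, 21]);
translate([1100, 206, 395]) cube([74, 1426, 21]);
translate([1312, 206, 395]) cube([74, 1426, 21]);
translate([1524, 206, 395]) cube([74, 1426, 21]);
translate([1736, 206, 395]) cube([74, 1426, 21]);
translate([1948, 206, 395]) cube([74, 1426, 21]);
translate([2160, 206, 395]) cube([74, 1426, 21]);


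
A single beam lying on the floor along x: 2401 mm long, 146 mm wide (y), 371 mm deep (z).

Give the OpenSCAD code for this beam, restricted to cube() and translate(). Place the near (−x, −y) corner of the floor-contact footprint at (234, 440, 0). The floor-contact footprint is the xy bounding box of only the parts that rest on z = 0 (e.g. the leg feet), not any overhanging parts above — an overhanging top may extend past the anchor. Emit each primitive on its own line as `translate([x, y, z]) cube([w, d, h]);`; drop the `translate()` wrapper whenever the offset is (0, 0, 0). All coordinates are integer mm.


translate([234, 440, 0]) cube([2401, 146, 371]);


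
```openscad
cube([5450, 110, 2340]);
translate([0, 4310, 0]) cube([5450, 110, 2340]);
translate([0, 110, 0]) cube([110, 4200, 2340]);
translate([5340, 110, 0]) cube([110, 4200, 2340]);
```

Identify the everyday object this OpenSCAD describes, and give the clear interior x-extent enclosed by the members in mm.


A house (or room) frame. The interior width is 5230 mm.

Four 2340 mm walls enclosing a rectangle with no floor or roof — a room or house frame. Outside width is 5450 mm and wall thickness is 110 mm, so the interior width is 5450 − 2 × 110 = 5230 mm.


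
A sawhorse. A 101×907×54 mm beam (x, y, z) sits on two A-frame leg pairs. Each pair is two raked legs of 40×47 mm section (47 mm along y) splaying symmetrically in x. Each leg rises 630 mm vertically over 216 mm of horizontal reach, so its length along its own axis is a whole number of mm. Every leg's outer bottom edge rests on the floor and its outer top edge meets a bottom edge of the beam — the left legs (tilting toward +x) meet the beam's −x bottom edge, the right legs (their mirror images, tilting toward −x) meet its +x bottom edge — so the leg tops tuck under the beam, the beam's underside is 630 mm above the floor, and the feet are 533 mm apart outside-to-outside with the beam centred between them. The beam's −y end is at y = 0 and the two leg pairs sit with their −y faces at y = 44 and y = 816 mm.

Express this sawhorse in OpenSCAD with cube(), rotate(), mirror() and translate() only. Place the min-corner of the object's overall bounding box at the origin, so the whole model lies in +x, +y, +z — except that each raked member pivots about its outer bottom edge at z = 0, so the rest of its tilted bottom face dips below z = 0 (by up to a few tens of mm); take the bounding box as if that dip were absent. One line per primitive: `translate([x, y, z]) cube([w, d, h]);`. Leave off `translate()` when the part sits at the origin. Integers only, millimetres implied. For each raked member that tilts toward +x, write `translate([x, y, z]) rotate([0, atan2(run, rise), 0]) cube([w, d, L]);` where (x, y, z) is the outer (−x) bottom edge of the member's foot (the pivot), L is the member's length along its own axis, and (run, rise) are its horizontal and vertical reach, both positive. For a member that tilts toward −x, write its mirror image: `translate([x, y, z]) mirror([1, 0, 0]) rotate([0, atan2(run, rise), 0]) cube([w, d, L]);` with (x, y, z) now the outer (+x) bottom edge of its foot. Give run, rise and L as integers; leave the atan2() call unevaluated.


translate([216, 0, 630]) cube([101, 907, 54]);
translate([0, 44, 0]) rotate([0, atan2(216, 630), 0]) cube([40, 47, 666]);
translate([533, 44, 0]) mirror([1, 0, 0]) rotate([0, atan2(216, 630), 0]) cube([40, 47, 666]);
translate([0, 816, 0]) rotate([0, atan2(216, 630), 0]) cube([40, 47, 666]);
translate([533, 816, 0]) mirror([1, 0, 0]) rotate([0, atan2(216, 630), 0]) cube([40, 47, 666]);


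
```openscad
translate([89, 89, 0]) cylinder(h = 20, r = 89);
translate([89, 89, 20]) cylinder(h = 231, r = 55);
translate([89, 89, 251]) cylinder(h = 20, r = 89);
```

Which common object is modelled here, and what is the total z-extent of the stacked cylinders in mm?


A spool. The overall height is 271 mm.

Three coaxial cylinders, large–small–large — a spool. Two 20 mm flanges and a 231 mm core give 20 + 231 + 20 = 271 mm.


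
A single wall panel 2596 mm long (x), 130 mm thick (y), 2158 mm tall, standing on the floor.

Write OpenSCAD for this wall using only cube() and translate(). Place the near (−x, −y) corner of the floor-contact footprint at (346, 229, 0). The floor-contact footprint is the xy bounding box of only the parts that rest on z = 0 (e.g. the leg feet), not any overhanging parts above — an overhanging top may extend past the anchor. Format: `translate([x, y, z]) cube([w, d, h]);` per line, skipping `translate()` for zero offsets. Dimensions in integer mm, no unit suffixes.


translate([346, 229, 0]) cube([2596, 130, 2158]);


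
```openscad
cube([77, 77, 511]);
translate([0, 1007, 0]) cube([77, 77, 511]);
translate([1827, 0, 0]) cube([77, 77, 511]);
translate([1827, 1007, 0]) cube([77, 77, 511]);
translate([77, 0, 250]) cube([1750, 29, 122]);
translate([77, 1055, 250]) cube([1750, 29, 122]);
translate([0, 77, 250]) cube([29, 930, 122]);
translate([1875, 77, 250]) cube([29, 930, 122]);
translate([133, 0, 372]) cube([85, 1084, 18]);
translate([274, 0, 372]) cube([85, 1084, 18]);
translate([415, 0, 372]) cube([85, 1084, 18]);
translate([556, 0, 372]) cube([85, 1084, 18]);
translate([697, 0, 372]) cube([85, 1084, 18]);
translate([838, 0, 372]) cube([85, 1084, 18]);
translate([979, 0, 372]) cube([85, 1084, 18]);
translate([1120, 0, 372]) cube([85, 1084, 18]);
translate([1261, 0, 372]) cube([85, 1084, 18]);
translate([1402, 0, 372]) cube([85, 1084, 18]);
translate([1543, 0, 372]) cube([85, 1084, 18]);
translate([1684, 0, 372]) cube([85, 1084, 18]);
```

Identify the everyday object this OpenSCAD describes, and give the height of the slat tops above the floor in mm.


A bed frame. The slat-top height is 390 mm.

Four posts, four rails, and a row of slats — a bed frame. Slats sit on the rails at z = 250 + 122 = 372; with slat thickness 18, the top is 390 mm.


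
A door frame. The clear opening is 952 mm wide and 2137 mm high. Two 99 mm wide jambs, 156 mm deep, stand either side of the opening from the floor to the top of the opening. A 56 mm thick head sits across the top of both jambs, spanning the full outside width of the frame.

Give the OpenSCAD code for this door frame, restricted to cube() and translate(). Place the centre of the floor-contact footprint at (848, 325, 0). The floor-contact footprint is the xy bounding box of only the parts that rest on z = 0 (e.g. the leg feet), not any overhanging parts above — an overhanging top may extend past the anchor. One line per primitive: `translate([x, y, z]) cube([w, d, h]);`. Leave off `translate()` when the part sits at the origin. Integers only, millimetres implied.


translate([273, 247, 0]) cube([99, 156, 2137]);
translate([1324, 247, 0]) cube([99, 156, 2137]);
translate([273, 247, 2137]) cube([1150, 156, 56]);


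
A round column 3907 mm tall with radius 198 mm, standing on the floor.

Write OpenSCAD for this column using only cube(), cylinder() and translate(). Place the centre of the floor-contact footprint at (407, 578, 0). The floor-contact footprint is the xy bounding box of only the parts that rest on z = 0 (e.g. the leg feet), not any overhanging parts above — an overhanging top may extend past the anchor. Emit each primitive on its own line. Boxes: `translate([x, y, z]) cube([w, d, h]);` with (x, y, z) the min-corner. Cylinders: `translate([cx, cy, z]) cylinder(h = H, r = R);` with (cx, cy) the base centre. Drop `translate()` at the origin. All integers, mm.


translate([407, 578, 0]) cylinder(h = 3907, r = 198);


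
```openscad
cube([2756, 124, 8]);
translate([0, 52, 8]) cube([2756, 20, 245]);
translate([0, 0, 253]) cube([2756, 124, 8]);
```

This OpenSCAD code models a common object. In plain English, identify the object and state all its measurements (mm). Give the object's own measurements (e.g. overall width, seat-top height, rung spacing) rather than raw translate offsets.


An I-beam lying along x, 2756 mm long. Overall section height 261 mm. Two flanges 124 mm wide (y) and 8 mm thick, one on the floor and one at the top; a web 20 mm thick runs between them, centred on the flange width.


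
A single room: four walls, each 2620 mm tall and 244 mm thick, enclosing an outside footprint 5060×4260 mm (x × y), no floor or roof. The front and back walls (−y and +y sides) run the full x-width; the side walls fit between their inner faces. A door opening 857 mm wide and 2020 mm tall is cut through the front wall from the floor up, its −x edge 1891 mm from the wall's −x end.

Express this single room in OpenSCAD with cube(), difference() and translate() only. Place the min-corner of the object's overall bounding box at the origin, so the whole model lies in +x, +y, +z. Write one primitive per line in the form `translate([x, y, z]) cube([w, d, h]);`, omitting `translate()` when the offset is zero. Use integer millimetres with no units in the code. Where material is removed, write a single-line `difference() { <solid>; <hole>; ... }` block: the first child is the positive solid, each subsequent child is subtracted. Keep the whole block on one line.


difference() { cube([5060, 244, 2620]); translate([1891, 0, 0]) cube([857, 244, 2020]); }
translate([0, 4016, 0]) cube([5060, 244, 2620]);
translate([0, 244, 0]) cube([244, 3772, 2620]);
translate([4816, 244, 0]) cube([244, 3772, 2620]);


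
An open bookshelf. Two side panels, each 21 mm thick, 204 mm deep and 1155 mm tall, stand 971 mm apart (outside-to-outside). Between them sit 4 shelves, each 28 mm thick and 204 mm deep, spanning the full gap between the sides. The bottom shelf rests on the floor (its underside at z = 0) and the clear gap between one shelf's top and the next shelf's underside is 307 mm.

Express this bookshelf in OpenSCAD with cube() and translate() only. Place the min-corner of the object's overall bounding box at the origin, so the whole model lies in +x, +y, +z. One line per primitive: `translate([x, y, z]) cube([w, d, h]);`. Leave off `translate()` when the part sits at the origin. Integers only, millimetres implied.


cube([21, 204, 1155]);
translate([950, 0, 0]) cube([21, 204, 1155]);
translate([21, 0, 0]) cube([929, 204, 28]);
translate([21, 0, 335]) cube([929, 204, 28]);
translate([21, 0, 670]) cube([929, 204, 28]);
translate([21, 0, 1005]) cube([929, 204, 28]);


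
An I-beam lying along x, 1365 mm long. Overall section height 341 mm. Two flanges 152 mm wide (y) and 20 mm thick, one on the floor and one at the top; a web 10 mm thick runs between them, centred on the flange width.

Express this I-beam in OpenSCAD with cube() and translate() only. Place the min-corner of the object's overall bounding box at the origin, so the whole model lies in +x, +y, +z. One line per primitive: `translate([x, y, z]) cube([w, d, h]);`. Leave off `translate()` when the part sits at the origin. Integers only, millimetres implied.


cube([1365, 152, 20]);
translate([0, 71, 20]) cube([1365, 10, 301]);
translate([0, 0, 321]) cube([1365, 152, 20]);


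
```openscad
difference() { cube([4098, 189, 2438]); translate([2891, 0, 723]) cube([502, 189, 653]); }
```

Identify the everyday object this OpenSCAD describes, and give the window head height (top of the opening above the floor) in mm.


A wall with a window opening. The window head height is 1376 mm.

A wall with a rectangular opening subtracted — a window. Sill at z = 723, opening 653 mm tall, so the head is at 723 + 653 = 1376 mm.


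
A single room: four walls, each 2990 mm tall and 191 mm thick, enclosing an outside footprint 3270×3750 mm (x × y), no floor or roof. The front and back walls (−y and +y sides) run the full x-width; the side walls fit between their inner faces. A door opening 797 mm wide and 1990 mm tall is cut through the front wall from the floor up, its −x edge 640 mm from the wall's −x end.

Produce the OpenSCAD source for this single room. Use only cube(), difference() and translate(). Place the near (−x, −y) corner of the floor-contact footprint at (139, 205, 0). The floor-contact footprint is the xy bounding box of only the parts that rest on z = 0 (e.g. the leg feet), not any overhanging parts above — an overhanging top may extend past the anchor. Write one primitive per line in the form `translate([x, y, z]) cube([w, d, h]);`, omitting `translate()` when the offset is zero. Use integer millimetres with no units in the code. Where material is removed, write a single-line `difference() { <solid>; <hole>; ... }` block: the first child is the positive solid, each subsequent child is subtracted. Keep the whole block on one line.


difference() { translate([139, 205, 0]) cube([3270, 191, 2990]); translate([779, 205, 0]) cube([797, 191, 1990]); }
translate([139, 3764, 0]) cube([3270, 191, 2990]);
translate([139, 396, 0]) cube([191, 3368, 2990]);
translate([3218, 396, 0]) cube([191, 3368, 2990]);


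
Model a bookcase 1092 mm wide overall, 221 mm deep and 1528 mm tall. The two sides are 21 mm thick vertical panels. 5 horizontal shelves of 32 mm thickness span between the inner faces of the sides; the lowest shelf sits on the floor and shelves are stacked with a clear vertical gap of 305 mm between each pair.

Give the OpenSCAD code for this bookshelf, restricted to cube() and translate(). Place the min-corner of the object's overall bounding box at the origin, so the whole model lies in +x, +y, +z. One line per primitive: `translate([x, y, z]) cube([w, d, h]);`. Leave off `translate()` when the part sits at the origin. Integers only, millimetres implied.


cube([21, 221, 1528]);
translate([1071, 0, 0]) cube([21, 221, 1528]);
translate([21, 0, 0]) cube([1050, 221, 32]);
translate([21, 0, 337]) cube([1050, 221, 32]);
translate([21, 0, 674]) cube([1050, 221, 32]);
translate([21, 0, 1011]) cube([1050, 221, 32]);
translate([21, 0, 1348]) cube([1050, 221, 32]);


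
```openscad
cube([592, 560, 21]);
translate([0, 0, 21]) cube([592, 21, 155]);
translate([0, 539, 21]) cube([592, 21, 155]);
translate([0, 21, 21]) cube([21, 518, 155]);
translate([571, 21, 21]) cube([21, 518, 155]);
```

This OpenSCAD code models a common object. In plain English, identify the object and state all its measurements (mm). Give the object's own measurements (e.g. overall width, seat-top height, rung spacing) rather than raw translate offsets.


An open-topped rectangular box: outside dimensions 592×560×176 mm, with a uniform wall and base thickness of 21 mm. The base is a full 592×560 slab on the floor; four walls sit on top of the base. The front and back walls (the −y and +y sides) span the full width; the two side walls fit between them.


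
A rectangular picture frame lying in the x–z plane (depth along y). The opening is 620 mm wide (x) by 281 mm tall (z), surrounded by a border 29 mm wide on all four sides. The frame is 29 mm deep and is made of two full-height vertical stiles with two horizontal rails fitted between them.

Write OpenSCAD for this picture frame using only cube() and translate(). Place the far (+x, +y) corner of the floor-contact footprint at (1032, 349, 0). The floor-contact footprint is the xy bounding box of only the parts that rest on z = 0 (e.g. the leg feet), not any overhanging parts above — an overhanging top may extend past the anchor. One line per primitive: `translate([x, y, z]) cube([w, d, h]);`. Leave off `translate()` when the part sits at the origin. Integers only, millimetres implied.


translate([354, 320, 0]) cube([29, 29, 339]);
translate([1003, 320, 0]) cube([29, 29, 339]);
translate([383, 320, 0]) cube([620, 29, 29]);
translate([383, 320, 310]) cube([620, 29, 29]);


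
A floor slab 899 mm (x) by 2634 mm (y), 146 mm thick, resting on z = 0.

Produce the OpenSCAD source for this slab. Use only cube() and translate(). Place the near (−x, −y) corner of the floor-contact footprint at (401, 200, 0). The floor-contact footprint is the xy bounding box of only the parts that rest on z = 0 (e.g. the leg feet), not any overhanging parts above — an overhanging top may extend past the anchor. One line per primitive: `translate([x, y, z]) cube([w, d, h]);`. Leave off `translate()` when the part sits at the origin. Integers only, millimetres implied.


translate([401, 200, 0]) cube([899, 2634, 146]);


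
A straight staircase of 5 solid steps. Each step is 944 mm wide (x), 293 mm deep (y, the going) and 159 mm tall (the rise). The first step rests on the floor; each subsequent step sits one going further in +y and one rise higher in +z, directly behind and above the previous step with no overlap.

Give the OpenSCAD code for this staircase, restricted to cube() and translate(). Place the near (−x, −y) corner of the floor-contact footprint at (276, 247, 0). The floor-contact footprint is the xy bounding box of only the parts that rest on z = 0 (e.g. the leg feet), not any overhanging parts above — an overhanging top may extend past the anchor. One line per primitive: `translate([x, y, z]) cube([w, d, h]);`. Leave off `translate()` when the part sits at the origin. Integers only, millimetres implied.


translate([276, 247, 0]) cube([944, 293, 159]);
translate([276, 540, 159]) cube([944, 293, 159]);
translate([276, 833, 318]) cube([944, 293, 159]);
translate([276, 1126, 477]) cube([944, 293, 159]);
translate([276, 1419, 636]) cube([944, 293, 159]);


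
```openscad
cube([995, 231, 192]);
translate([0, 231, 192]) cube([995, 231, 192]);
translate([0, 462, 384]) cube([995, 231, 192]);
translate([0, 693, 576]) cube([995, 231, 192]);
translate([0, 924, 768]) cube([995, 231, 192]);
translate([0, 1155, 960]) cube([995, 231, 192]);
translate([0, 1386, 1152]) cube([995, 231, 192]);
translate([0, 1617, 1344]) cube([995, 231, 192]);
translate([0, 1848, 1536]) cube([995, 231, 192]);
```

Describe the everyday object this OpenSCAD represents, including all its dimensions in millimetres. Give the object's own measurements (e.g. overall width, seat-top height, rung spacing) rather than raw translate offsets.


A straight staircase of 9 solid steps. Each step is 995 mm wide (x), 231 mm deep (y, the going) and 192 mm tall (the rise). The first step rests on the floor; each subsequent step sits one going further in +y and one rise higher in +z, directly behind and above the previous step with no overlap.


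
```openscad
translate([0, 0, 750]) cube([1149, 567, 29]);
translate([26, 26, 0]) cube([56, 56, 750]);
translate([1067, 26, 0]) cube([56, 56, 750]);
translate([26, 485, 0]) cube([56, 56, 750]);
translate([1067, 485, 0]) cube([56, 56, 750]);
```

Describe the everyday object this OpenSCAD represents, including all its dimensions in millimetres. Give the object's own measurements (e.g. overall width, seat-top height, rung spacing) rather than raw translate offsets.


A table: top 1149 mm (x) × 567 mm (y), 29 mm thick, upper face at z = 779 mm, on four 56×56 mm square legs, each inset 26 mm from the nearest pair of top edges from z = 0 to the bottom of the top.


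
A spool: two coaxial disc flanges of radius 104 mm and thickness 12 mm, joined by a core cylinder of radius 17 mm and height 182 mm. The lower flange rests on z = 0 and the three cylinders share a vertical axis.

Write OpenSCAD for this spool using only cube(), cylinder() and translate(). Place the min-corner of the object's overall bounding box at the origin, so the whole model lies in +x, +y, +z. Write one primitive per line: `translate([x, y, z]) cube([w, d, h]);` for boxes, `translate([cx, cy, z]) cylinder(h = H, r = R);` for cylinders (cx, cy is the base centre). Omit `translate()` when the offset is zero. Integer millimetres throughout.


translate([104, 104, 0]) cylinder(h = 12, r = 104);
translate([104, 104, 12]) cylinder(h = 182, r = 17);
translate([104, 104, 194]) cylinder(h = 12, r = 104);


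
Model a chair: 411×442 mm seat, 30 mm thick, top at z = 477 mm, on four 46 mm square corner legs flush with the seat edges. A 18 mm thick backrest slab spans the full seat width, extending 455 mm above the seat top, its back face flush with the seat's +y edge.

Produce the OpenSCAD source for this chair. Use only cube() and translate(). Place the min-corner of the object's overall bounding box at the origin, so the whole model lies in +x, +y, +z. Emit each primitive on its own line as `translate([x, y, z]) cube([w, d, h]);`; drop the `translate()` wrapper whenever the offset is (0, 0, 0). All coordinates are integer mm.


translate([0, 0, 447]) cube([411, 442, 30]);
cube([46, 46, 447]);
translate([365, 0, 0]) cube([46, 46, 447]);
translate([0, 396, 0]) cube([46, 46, 447]);
translate([365, 396, 0]) cube([46, 46, 447]);
translate([0, 424, 477]) cube([411, 18, 455]);
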